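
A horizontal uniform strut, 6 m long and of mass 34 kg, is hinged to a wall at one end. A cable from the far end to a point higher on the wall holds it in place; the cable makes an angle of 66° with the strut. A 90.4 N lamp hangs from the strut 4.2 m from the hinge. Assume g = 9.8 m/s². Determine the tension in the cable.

Take torques about the hinge: T sin 66° · 6 = 34×9.8×3 + 90.4×4.2 = 1379.3 N·m.
So T = 1379.3 / (0.9135 × 6) = 251.63 N.

T ≈ 252 N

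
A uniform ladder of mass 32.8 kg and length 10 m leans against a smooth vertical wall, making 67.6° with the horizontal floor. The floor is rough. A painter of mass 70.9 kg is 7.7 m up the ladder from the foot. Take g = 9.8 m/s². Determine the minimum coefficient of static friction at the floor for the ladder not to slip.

ΣF_y = 0: N_floor = 32.8×9.8 + 70.9×9.8 = 1016.3 N.
Torques about the foot: N_wall · 10 sin 67.6° = 32.8×9.8×5 cos 67.6° + 70.9×9.8×7.7 cos 67.6° → N_wall = 286.76 N.
ΣF_x = 0: f_floor = N_wall = 286.76 N.
μ_min = f_floor / N_floor = 286.76 / 1016.3 = 0.2822.

μ_min ≈ 0.282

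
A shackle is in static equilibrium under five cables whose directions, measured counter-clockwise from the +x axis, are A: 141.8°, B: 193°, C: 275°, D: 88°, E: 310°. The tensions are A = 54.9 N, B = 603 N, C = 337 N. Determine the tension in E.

T_E ≈ 875 N

Resolve: ΣF_x = 54.9 cos 141.8° + 603 cos 193° + 337 cos 275° + T_D cos 88° + T_E cos 310° = 0.
        ΣF_y = 54.9 sin 141.8° + 603 sin 193° + 337 sin 275° + T_D sin 88° + T_E sin 310° = 0.
The known terms sum to (-601.3, -437.4) N, so 0.0349 T_D + 0.6428 T_E = 601.3 and 0.9994 T_D − 0.7660 T_E = 437.4.
Solving simultaneously: T_D = 1109 N, T_E = 875.3 N.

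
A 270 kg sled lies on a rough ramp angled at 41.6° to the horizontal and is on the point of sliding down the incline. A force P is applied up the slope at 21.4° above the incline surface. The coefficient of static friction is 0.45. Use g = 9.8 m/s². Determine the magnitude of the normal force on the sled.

N ≈ 1570 N

On the verge of sliding down the incline, friction equals μN and acts up the slope.
Perpendicular: N + P sin 21.4° = W cos 41.6° = 1979 N.
Along incline: P cos 21.4° + μN = W sin 41.6° with W sin 41.6° = 1757 N.
Solving the pair for P and N: P = 1130 N, N = 1566 N (and f = μN = 704.9 N).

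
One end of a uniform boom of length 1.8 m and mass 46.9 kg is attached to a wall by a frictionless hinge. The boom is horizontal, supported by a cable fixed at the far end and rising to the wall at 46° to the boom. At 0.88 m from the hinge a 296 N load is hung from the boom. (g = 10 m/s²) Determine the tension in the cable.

T ≈ 527 N

Take torques about the hinge: T sin 46° · 1.8 = 46.9×10×0.9 + 296×0.88 = 682.58 N·m.
So T = 682.58 / (0.7193 × 1.8) = 527.17 N.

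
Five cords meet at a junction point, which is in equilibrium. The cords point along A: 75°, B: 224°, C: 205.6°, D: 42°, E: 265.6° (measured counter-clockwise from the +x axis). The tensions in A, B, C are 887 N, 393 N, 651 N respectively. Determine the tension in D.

Resolve: ΣF_x = 887 cos 75° + 393 cos 224° + 651 cos 205.6° + T_D cos 42° + T_E cos 265.6° = 0.
        ΣF_y = 887 sin 75° + 393 sin 224° + 651 sin 205.6° + T_D sin 42° + T_E sin 265.6° = 0.
The known terms sum to (-640.2, 302.5) N, so 0.7431 T_D − 0.0767 T_E = 640.2 and 0.6691 T_D − 0.9971 T_E = -302.5.
Solving simultaneously: T_D = 959.3 N, T_E = 947.2 N.

T_D ≈ 959 N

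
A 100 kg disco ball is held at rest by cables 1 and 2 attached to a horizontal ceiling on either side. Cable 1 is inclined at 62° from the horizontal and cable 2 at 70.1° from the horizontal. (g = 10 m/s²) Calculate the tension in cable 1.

Weight W = 100 × 10 = 1000 N acts straight down.
Horizontal: T_1 cos 62° = T_2 cos 70.1°  →  T_2 = 1.379 T_1.
Vertical: T_1 sin 62° + T_2 sin 70.1° = 1000.
Substituting the horizontal relation into the vertical equation gives 2.18 T_1 = 1000, so T_1 = 458.7 N.

T_1 ≈ 459 N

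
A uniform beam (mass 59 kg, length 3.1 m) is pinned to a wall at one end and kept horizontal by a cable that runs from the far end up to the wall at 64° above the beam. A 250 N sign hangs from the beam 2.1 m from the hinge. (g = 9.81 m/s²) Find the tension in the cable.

Take torques about the hinge: T sin 64° · 3.1 = 59×9.81×1.55 + 250×2.1 = 1422.1 N·m.
So T = 1422.1 / (0.8988 × 3.1) = 510.41 N.

T ≈ 510 N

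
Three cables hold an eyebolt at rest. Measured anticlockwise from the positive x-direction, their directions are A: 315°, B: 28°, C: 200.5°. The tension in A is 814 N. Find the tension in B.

T_B ≈ 5670 N

Resolve: ΣF_x = 814 cos 315° + T_B cos 28° + T_C cos 200.5° = 0.
        ΣF_y = 814 sin 315° + T_B sin 28° + T_C sin 200.5° = 0.
The known terms sum to (575.6, -575.6) N, so 0.8829 T_B − 0.9367 T_C = -575.6 and 0.4695 T_B − 0.3502 T_C = 575.6.
Solving simultaneously: T_B = 5675 N, T_C = 5964 N.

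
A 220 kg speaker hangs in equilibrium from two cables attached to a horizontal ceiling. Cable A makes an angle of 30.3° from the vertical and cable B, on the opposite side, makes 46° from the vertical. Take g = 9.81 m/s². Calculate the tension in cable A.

T_A ≈ 1600 N

Angles from the horizontal: cable A is 90° − 30.3° = 59.7°, cable B is 90° − 46° = 44°.
Weight W = 220 × 9.81 = 2158 N acts straight down.
Horizontal: T_A cos 59.7° = T_B cos 44°  →  T_B = 0.7014 T_A.
Vertical: T_A sin 59.7° + T_B sin 44° = 2158.
Substituting the horizontal relation into the vertical equation gives 1.351 T_A = 2158, so T_A = 1598 N.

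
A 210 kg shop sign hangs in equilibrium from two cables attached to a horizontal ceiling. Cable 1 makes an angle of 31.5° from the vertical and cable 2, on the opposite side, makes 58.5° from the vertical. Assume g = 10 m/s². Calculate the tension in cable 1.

T_1 ≈ 1790 N

Angles from the horizontal: cable 1 is 90° − 31.5° = 58.5°, cable 2 is 90° − 58.5° = 31.5°.
Weight W = 210 × 10 = 2100 N acts straight down.
Horizontal: T_1 cos 58.5° = T_2 cos 31.5°  →  T_2 = 0.6128 T_1.
Vertical: T_1 sin 58.5° + T_2 sin 31.5° = 2100.
Substituting the horizontal relation into the vertical equation gives 1.173 T_1 = 2100, so T_1 = 1791 N.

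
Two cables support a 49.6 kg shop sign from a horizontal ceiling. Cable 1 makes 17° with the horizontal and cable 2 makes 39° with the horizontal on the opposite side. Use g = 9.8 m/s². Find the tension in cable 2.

T_2 ≈ 561 N

Weight W = 49.6 × 9.8 = 486.1 N acts straight down.
Horizontal: T_1 cos 17° = T_2 cos 39°  →  T_1 = 0.8127 T_2.
Vertical: T_1 sin 17° + T_2 sin 39° = 486.1.
Substituting the horizontal relation into the vertical equation gives 0.8669 T_2 = 486.1, so T_2 = 560.7 N.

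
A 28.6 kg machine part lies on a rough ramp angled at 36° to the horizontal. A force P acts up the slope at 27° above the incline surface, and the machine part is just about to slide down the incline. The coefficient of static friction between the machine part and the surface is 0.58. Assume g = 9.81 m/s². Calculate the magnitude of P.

On the verge of sliding down the incline, friction equals μN and acts up the slope.
Perpendicular: N + P sin 27° = W cos 36° = 227 N.
Along incline: P cos 27° + μN = W sin 36° with W sin 36° = 164.9 N.
Solving the pair for P and N: P = 52.99 N, N = 202.9 N (and f = μN = 117.7 N).

P ≈ 53 N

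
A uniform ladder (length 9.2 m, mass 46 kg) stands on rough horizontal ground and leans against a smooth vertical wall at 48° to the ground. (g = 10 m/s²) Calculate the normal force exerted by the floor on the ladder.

N_floor ≈ 460 N

ΣF_y = 0: N_floor = 46×10 = 460 N.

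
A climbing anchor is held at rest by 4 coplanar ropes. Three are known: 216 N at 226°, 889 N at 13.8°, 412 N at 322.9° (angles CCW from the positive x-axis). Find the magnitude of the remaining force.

F ≈ 1060 N

Sum the known components: ΣF_x = 1042 N, ΣF_y = -191.8 N.
For equilibrium the remaining force must supply (−ΣF_x, −ΣF_y) = (-1042, 191.8) N.
Magnitude = √((-1042)² + (191.8)²) = 1059 N; direction = atan2(191.8, -1042) = 169.6°.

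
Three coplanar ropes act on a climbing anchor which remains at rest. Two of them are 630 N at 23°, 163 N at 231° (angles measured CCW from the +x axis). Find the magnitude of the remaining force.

Sum the known components: ΣF_x = 477.3 N, ΣF_y = 119.5 N.
For equilibrium the remaining force must supply (−ΣF_x, −ΣF_y) = (-477.3, -119.5) N.
Magnitude = √((-477.3)² + (-119.5)²) = 492.1 N; direction = atan2(-119.5, -477.3) = 194.1°.

F ≈ 492 N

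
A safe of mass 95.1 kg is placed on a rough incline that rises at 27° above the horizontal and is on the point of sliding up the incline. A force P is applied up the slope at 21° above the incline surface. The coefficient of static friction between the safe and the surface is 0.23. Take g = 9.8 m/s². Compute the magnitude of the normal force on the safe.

On the verge of sliding up the incline, friction equals μN and acts down the slope.
Perpendicular: N + P sin 21° = W cos 27° = 830.4 N.
Along incline: P cos 21° = W sin 27° + μN  with W sin 27° = 423.1 N.
Solving the pair for P and N: P = 604.4 N, N = 613.8 N (and f = μN = 141.2 N).

N ≈ 614 N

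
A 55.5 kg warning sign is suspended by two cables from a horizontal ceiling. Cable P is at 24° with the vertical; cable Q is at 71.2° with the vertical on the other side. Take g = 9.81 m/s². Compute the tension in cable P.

T_P ≈ 518 N

Angles from the horizontal: cable P is 90° − 24° = 66°, cable Q is 90° − 71.2° = 18.8°.
Weight W = 55.5 × 9.81 = 544.5 N acts straight down.
Horizontal: T_P cos 66° = T_Q cos 18.8°  →  T_Q = 0.4297 T_P.
Vertical: T_P sin 66° + T_Q sin 18.8° = 544.5.
Substituting the horizontal relation into the vertical equation gives 1.052 T_P = 544.5, so T_P = 517.5 N.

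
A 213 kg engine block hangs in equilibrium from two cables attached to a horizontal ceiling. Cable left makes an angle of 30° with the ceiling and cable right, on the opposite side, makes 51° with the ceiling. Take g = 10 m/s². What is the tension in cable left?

Weight W = 213 × 10 = 2130 N acts straight down.
Horizontal: T_left cos 30° = T_right cos 51°  →  T_right = 1.376 T_left.
Vertical: T_left sin 30° + T_right sin 51° = 2130.
Substituting the horizontal relation into the vertical equation gives 1.569 T_left = 2130, so T_left = 1357 N.

T_left ≈ 1360 N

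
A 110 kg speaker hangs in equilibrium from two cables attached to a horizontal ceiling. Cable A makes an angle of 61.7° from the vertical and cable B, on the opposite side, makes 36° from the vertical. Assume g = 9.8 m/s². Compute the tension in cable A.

T_A ≈ 639 N

Angles from the horizontal: cable A is 90° − 61.7° = 28.3°, cable B is 90° − 36° = 54°.
Weight W = 110 × 9.8 = 1078 N acts straight down.
Horizontal: T_A cos 28.3° = T_B cos 54°  →  T_B = 1.498 T_A.
Vertical: T_A sin 28.3° + T_B sin 54° = 1078.
Substituting the horizontal relation into the vertical equation gives 1.686 T_A = 1078, so T_A = 639.4 N.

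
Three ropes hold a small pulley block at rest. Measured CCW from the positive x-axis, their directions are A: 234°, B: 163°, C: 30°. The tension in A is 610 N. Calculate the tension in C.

T_C ≈ 789 N

Resolve: ΣF_x = 610 cos 234° + T_B cos 163° + T_C cos 30° = 0.
        ΣF_y = 610 sin 234° + T_B sin 163° + T_C sin 30° = 0.
The known terms sum to (-358.5, -493.5) N, so -0.9563 T_B + 0.8660 T_C = 358.5 and 0.2924 T_B + 0.5000 T_C = 493.5.
Solving simultaneously: T_B = 339.2 N, T_C = 788.6 N.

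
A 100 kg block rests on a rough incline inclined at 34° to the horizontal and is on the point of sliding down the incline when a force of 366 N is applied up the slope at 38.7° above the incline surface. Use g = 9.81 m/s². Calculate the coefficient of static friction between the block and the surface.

μ ≈ 0.450

On the verge of sliding down the incline, friction is at its maximum μN and acts up the slope.
Perpendicular to incline: N = W cos 34° − P sin 38.7° = 813.3 − 228.8 = 584.4 N.
Along incline: P cos 38.7° + μN = W sin 34° → μ = (W sin 34° − P cos 38.7°) / N = 0.4499.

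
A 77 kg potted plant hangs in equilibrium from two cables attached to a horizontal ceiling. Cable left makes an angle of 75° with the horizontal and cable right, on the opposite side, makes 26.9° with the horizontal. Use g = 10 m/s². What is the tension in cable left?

T_left ≈ 702 N

Weight W = 77 × 10 = 770 N acts straight down.
Horizontal: T_left cos 75° = T_right cos 26.9°  →  T_right = 0.2902 T_left.
Vertical: T_left sin 75° + T_right sin 26.9° = 770.
Substituting the horizontal relation into the vertical equation gives 1.097 T_left = 770, so T_left = 701.8 N.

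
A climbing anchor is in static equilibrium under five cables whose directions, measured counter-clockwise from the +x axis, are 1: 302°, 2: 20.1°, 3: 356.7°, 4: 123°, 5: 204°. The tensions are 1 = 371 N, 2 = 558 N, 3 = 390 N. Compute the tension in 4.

T_4 ≈ 591 N

Resolve: ΣF_x = 371 cos 302° + 558 cos 20.1° + 390 cos 356.7° + T_4 cos 123° + T_5 cos 204° = 0.
        ΣF_y = 371 sin 302° + 558 sin 20.1° + 390 sin 356.7° + T_4 sin 123° + T_5 sin 204° = 0.
The known terms sum to (1110, -145.3) N, so -0.5446 T_4 − 0.9135 T_5 = -1110 and 0.8387 T_4 − 0.4067 T_5 = 145.3.
Solving simultaneously: T_4 = 591.5 N, T_5 = 862.4 N.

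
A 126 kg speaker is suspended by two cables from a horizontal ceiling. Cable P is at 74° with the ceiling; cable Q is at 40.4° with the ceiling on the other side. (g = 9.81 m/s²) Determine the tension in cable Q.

Weight W = 126 × 9.81 = 1236 N acts straight down.
Horizontal: T_P cos 74° = T_Q cos 40.4°  →  T_P = 2.763 T_Q.
Vertical: T_P sin 74° + T_Q sin 40.4° = 1236.
Substituting the horizontal relation into the vertical equation gives 3.304 T_Q = 1236, so T_Q = 374.1 N.

T_Q ≈ 374 N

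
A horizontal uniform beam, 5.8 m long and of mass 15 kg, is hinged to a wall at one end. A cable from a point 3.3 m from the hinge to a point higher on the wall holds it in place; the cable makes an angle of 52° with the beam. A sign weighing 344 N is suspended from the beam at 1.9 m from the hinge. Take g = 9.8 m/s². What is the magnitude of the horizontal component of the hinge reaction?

Take torques about the hinge: T sin 52° · 3.3 = 15×9.8×2.9 + 344×1.9 = 1079.9 N·m.
So T = 1079.9 / (0.7880 × 3.3) = 415.28 N.
ΣF_x = 0: H_x = T cos 52° = 255.67 N.

H_x ≈ 256 N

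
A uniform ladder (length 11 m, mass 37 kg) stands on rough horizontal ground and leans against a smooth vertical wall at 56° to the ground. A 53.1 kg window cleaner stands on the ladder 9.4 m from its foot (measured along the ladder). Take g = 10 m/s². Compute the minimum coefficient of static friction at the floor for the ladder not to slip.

μ_min ≈ 0.478

ΣF_y = 0: N_floor = 37×10 + 53.1×10 = 901 N.
Torques about the foot: N_wall · 11 sin 56° = 37×10×5.5 cos 56° + 53.1×10×9.4 cos 56° → N_wall = 430.85 N.
ΣF_x = 0: f_floor = N_wall = 430.85 N.
μ_min = f_floor / N_floor = 430.85 / 901 = 0.4782.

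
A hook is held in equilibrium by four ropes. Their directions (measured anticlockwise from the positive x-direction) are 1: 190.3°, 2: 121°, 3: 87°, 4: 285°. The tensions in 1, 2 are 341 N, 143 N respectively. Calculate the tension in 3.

Resolve: ΣF_x = 341 cos 190.3° + 143 cos 121° + T_3 cos 87° + T_4 cos 285° = 0.
        ΣF_y = 341 sin 190.3° + 143 sin 121° + T_3 sin 87° + T_4 sin 285° = 0.
The known terms sum to (-409.2, 61.6) N, so 0.0523 T_3 + 0.2588 T_4 = 409.2 and 0.9986 T_3 − 0.9659 T_4 = -61.6.
Solving simultaneously: T_3 = 1227 N, T_4 = 1333 N.

T_3 ≈ 1230 N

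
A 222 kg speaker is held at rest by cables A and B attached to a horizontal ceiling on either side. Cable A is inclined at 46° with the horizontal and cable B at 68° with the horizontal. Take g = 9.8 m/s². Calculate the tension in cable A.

Weight W = 222 × 9.8 = 2176 N acts straight down.
Horizontal: T_A cos 46° = T_B cos 68°  →  T_B = 1.854 T_A.
Vertical: T_A sin 46° + T_B sin 68° = 2176.
Substituting the horizontal relation into the vertical equation gives 2.439 T_A = 2176, so T_A = 892.1 N.

T_A ≈ 892 N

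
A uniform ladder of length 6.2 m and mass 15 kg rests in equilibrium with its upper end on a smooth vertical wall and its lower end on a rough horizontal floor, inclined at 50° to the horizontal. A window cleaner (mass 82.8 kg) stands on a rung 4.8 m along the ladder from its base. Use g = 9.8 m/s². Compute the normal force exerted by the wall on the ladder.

Torques about the foot: N_wall · 6.2 sin 50° = 15×9.8×3.1 cos 50° + 82.8×9.8×4.8 cos 50° → N_wall = 588.81 N.

N_wall ≈ 589 N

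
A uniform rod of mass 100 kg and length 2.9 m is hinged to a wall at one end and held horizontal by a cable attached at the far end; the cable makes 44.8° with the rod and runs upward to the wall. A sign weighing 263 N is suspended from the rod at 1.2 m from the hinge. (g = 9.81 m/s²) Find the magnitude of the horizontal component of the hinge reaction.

H_x ≈ 604 N

Take torques about the hinge: T sin 44.8° · 2.9 = 100×9.81×1.45 + 263×1.2 = 1738 N·m.
So T = 1738 / (0.7046 × 2.9) = 850.55 N.
ΣF_x = 0: H_x = T cos 44.8° = 603.53 N.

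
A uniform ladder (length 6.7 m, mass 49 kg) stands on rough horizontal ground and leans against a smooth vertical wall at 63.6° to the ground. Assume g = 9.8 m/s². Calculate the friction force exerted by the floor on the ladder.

f ≈ 119 N

Torques about the foot: N_wall · 6.7 sin 63.6° = 49×9.8×3.35 cos 63.6° → N_wall = 119.19 N.
ΣF_x = 0: f_floor = N_wall = 119.19 N.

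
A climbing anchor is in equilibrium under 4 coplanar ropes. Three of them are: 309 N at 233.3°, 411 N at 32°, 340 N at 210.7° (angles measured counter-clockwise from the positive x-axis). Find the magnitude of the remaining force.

Sum the known components: ΣF_x = -128.5 N, ΣF_y = -203.5 N.
For equilibrium the remaining force must supply (−ΣF_x, −ΣF_y) = (128.5, 203.5) N.
Magnitude = √((128.5)² + (203.5)²) = 240.7 N; direction = atan2(203.5, 128.5) = 57.7°.

F ≈ 241 N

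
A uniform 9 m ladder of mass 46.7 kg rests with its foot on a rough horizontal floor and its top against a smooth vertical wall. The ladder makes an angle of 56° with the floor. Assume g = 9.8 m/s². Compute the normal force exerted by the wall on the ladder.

Torques about the foot: N_wall · 9 sin 56° = 46.7×9.8×4.5 cos 56° → N_wall = 154.35 N.

N_wall ≈ 154 N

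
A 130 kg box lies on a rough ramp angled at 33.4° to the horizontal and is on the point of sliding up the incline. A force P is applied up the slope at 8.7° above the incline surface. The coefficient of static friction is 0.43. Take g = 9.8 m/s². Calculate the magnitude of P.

P ≈ 1100 N

On the verge of sliding up the incline, friction equals μN and acts down the slope.
Perpendicular: N + P sin 8.7° = W cos 33.4° = 1064 N.
Along incline: P cos 8.7° = W sin 33.4° + μN  with W sin 33.4° = 701.3 N.
Solving the pair for P and N: P = 1100 N, N = 897.2 N (and f = μN = 385.8 N).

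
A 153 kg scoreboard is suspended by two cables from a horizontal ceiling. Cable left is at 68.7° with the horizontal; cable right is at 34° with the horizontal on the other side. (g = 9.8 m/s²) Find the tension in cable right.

Weight W = 153 × 9.8 = 1499 N acts straight down.
Horizontal: T_left cos 68.7° = T_right cos 34°  →  T_left = 2.282 T_right.
Vertical: T_left sin 68.7° + T_right sin 34° = 1499.
Substituting the horizontal relation into the vertical equation gives 2.686 T_right = 1499, so T_right = 558.3 N.

T_right ≈ 558 N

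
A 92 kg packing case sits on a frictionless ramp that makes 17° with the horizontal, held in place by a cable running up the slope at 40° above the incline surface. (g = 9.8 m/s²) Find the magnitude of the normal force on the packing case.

Take axes along and perpendicular to the incline. Weight components: W sin 17° = 263.6 N down-slope, W cos 17° = 862.2 N into the surface.
Along incline: T cos 40° = W sin 17° → T = 344.1 N.
Perpendicular: N = W cos 17° − T sin 40° = 641 N.

N ≈ 641 N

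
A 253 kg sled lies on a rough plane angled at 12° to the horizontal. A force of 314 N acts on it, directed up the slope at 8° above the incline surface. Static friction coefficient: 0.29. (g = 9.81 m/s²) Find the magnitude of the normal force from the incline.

N ≈ 2380 N

Axes along / perpendicular to the incline. W sin 12° = 516 N down-slope; W cos 12° = 2428 N into the surface.
Perpendicular: N = W cos 12° − P sin 8° = 2428 − 43.7 = 2384 N.
Along incline: P cos 8° + f = W sin 12° (friction acts up-slope) → f = 516 − 310.9 = 205.1 N.
|f| = 205.1 N ≤ μN = 691.4 N, so the sled is indeed static.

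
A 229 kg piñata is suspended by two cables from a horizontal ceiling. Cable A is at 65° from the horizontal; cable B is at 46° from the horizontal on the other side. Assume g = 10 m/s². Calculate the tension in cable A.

T_A ≈ 1700 N

Weight W = 229 × 10 = 2290 N acts straight down.
Horizontal: T_A cos 65° = T_B cos 46°  →  T_B = 0.6084 T_A.
Vertical: T_A sin 65° + T_B sin 46° = 2290.
Substituting the horizontal relation into the vertical equation gives 1.344 T_A = 2290, so T_A = 1704 N.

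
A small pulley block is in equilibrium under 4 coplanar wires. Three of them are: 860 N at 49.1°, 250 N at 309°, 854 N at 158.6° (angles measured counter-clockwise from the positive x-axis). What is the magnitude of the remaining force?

F ≈ 771 N

Sum the known components: ΣF_x = -74.71 N, ΣF_y = 767.4 N.
For equilibrium the remaining force must supply (−ΣF_x, −ΣF_y) = (74.71, -767.4) N.
Magnitude = √((74.71)² + (-767.4)²) = 771 N; direction = atan2(-767.4, 74.71) = 275.6°.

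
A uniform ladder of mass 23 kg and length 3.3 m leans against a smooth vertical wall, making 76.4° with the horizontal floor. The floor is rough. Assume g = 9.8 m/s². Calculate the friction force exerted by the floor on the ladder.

Torques about the foot: N_wall · 3.3 sin 76.4° = 23×9.8×1.65 cos 76.4° → N_wall = 27.265 N.
ΣF_x = 0: f_floor = N_wall = 27.265 N.

f ≈ 27.3 N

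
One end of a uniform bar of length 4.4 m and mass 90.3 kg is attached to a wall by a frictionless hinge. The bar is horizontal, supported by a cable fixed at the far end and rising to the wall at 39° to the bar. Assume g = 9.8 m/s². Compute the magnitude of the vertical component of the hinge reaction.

|H_y| ≈ 442 N

Take torques about the hinge: T sin 39° · 4.4 = 90.3×9.8×2.2 = 1946.9 N·m.
So T = 1946.9 / (0.6293 × 4.4) = 703.09 N.
ΣF_y = 0: H_y = (90.3×9.8) − T sin 39° = 884.94 − 442.47 = 442.47 N.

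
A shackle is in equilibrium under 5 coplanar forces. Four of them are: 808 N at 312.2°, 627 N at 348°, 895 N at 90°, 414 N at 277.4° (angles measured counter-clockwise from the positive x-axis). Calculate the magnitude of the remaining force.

Sum the known components: ΣF_x = 1209 N, ΣF_y = -244.5 N.
For equilibrium the remaining force must supply (−ΣF_x, −ΣF_y) = (-1209, 244.5) N.
Magnitude = √((-1209)² + (244.5)²) = 1234 N; direction = atan2(244.5, -1209) = 168.6°.

F ≈ 1230 N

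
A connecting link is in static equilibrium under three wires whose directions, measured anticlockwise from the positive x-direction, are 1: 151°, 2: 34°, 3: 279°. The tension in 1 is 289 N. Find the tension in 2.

T_2 ≈ 251 N

Resolve: ΣF_x = 289 cos 151° + T_2 cos 34° + T_3 cos 279° = 0.
        ΣF_y = 289 sin 151° + T_2 sin 34° + T_3 sin 279° = 0.
The known terms sum to (-252.8, 140.1) N, so 0.8290 T_2 + 0.1564 T_3 = 252.8 and 0.5592 T_2 − 0.9877 T_3 = -140.1.
Solving simultaneously: T_2 = 251.3 N, T_3 = 284.1 N.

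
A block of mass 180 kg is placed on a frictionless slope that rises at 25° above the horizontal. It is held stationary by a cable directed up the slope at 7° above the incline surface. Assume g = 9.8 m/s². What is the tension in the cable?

Take axes along and perpendicular to the incline. Weight components: W sin 25° = 745.5 N down-slope, W cos 25° = 1599 N into the surface.
Along incline: T cos 7° = W sin 25° → T = 751.1 N.
Perpendicular: N = W cos 25° − T sin 7° = 1507 N.

T ≈ 751 N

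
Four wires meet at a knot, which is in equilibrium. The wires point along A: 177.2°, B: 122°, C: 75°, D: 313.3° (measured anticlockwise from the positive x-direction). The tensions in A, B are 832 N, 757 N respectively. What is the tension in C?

Resolve: ΣF_x = 832 cos 177.2° + 757 cos 122° + T_C cos 75° + T_D cos 313.3° = 0.
        ΣF_y = 832 sin 177.2° + 757 sin 122° + T_C sin 75° + T_D sin 313.3° = 0.
The known terms sum to (-1232, 682.6) N, so 0.2588 T_C + 0.6858 T_D = 1232 and 0.9659 T_C − 0.7278 T_D = -682.6.
Solving simultaneously: T_C = 503.7 N, T_D = 1607 N.

T_C ≈ 504 N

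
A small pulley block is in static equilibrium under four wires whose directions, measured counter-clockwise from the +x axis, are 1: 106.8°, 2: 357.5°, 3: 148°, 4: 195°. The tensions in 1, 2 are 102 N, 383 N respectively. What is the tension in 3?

T_3 ≈ 18.1 N

Resolve: ΣF_x = 102 cos 106.8° + 383 cos 357.5° + T_3 cos 148° + T_4 cos 195° = 0.
        ΣF_y = 102 sin 106.8° + 383 sin 357.5° + T_3 sin 148° + T_4 sin 195° = 0.
The known terms sum to (353.2, 80.94) N, so -0.8480 T_3 − 0.9659 T_4 = -353.2 and 0.5299 T_3 − 0.2588 T_4 = -80.94.
Solving simultaneously: T_3 = 18.08 N, T_4 = 349.7 N.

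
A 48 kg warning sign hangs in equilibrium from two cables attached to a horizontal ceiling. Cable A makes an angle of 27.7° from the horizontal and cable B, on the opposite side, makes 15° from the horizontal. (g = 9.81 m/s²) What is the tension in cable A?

Weight W = 48 × 9.81 = 470.9 N acts straight down.
Horizontal: T_A cos 27.7° = T_B cos 15°  →  T_B = 0.9166 T_A.
Vertical: T_A sin 27.7° + T_B sin 15° = 470.9.
Substituting the horizontal relation into the vertical equation gives 0.7021 T_A = 470.9, so T_A = 670.7 N.

T_A ≈ 671 N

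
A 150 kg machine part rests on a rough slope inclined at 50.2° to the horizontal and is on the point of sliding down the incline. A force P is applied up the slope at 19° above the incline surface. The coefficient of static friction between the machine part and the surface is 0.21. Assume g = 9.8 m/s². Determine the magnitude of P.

On the verge of sliding down the incline, friction equals μN and acts up the slope.
Perpendicular: N + P sin 19° = W cos 50.2° = 941 N.
Along incline: P cos 19° + μN = W sin 50.2° with W sin 50.2° = 1129 N.
Solving the pair for P and N: P = 1062 N, N = 595.1 N (and f = μN = 125 N).

P ≈ 1060 N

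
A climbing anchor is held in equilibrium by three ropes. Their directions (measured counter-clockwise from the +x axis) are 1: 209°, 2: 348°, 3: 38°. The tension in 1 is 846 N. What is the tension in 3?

T_3 ≈ 725 N

Resolve: ΣF_x = 846 cos 209° + T_2 cos 348° + T_3 cos 38° = 0.
        ΣF_y = 846 sin 209° + T_2 sin 348° + T_3 sin 38° = 0.
The known terms sum to (-739.9, -410.1) N, so 0.9781 T_2 + 0.7880 T_3 = 739.9 and -0.2079 T_2 + 0.6157 T_3 = 410.1.
Solving simultaneously: T_2 = 172.8 N, T_3 = 724.5 N.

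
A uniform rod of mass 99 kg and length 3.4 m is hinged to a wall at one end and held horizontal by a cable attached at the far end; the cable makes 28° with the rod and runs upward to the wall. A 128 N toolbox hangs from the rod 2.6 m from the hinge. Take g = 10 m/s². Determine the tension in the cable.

T ≈ 1260 N

Take torques about the hinge: T sin 28° · 3.4 = 99×10×1.7 + 128×2.6 = 2015.8 N·m.
So T = 2015.8 / (0.4695 × 3.4) = 1262.9 N.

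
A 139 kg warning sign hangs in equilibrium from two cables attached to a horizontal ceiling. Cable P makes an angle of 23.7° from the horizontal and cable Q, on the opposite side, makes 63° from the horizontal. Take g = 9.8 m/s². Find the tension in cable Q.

T_Q ≈ 1250 N

Weight W = 139 × 9.8 = 1362 N acts straight down.
Horizontal: T_P cos 23.7° = T_Q cos 63°  →  T_P = 0.4958 T_Q.
Vertical: T_P sin 23.7° + T_Q sin 63° = 1362.
Substituting the horizontal relation into the vertical equation gives 1.09 T_Q = 1362, so T_Q = 1249 N.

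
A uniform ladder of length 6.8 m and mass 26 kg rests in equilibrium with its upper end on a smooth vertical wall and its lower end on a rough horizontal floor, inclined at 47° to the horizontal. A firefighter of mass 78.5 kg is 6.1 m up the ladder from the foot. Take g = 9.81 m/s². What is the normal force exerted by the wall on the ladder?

N_wall ≈ 763 N

Torques about the foot: N_wall · 6.8 sin 47° = 26×9.81×3.4 cos 47° + 78.5×9.81×6.1 cos 47° → N_wall = 763.12 N.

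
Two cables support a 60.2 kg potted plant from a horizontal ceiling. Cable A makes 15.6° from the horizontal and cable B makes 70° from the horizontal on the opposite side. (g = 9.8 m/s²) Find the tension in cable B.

Weight W = 60.2 × 9.8 = 590 N acts straight down.
Horizontal: T_A cos 15.6° = T_B cos 70°  →  T_A = 0.3551 T_B.
Vertical: T_A sin 15.6° + T_B sin 70° = 590.
Substituting the horizontal relation into the vertical equation gives 1.035 T_B = 590, so T_B = 569.9 N.

T_B ≈ 570 N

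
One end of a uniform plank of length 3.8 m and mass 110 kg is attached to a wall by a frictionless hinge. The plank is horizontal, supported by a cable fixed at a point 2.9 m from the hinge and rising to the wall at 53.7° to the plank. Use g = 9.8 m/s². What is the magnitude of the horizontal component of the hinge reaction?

H_x ≈ 519 N

Take torques about the hinge: T sin 53.7° · 2.9 = 110×9.8×1.9 = 2048.2 N·m.
So T = 2048.2 / (0.8059 × 2.9) = 876.35 N.
ΣF_x = 0: H_x = T cos 53.7° = 518.81 N.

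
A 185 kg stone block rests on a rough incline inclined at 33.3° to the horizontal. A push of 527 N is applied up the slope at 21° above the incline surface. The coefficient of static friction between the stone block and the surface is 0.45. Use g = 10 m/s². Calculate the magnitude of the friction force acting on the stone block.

Axes along / perpendicular to the incline. W sin 33.3° = 1016 N down-slope; W cos 33.3° = 1546 N into the surface.
Perpendicular: N = W cos 33.3° − P sin 21° = 1546 − 188.9 = 1357 N.
Along incline: P cos 21° + f = W sin 33.3° (friction acts up-slope) → f = 1016 − 492 = 523.7 N.
|f| = 523.7 N ≤ μN = 610.8 N, so the stone block is indeed static.

f ≈ 524 N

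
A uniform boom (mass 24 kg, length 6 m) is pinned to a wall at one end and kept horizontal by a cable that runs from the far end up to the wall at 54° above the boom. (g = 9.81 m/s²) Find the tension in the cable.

T ≈ 146 N

Take torques about the hinge: T sin 54° · 6 = 24×9.81×3 = 706.32 N·m.
So T = 706.32 / (0.8090 × 6) = 145.51 N.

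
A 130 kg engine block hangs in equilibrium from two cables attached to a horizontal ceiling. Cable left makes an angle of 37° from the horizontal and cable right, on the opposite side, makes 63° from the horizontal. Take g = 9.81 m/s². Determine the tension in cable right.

Weight W = 130 × 9.81 = 1275 N acts straight down.
Horizontal: T_left cos 37° = T_right cos 63°  →  T_left = 0.5685 T_right.
Vertical: T_left sin 37° + T_right sin 63° = 1275.
Substituting the horizontal relation into the vertical equation gives 1.233 T_right = 1275, so T_right = 1034 N.

T_right ≈ 1030 N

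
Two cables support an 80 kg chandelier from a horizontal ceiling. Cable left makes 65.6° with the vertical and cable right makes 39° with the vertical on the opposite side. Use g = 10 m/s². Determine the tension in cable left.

Angles from the horizontal: cable left is 90° − 65.6° = 24.4°, cable right is 90° − 39° = 51°.
Weight W = 80 × 10 = 800 N acts straight down.
Horizontal: T_left cos 24.4° = T_right cos 51°  →  T_right = 1.447 T_left.
Vertical: T_left sin 24.4° + T_right sin 51° = 800.
Substituting the horizontal relation into the vertical equation gives 1.538 T_left = 800, so T_left = 520.3 N.

T_left ≈ 520 N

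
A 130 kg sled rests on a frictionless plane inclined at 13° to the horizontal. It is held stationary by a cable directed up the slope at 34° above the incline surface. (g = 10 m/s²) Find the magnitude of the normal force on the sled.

N ≈ 1070 N

Take axes along and perpendicular to the incline. Weight components: W sin 13° = 292.4 N down-slope, W cos 13° = 1267 N into the surface.
Along incline: T cos 34° = W sin 13° → T = 352.7 N.
Perpendicular: N = W cos 13° − T sin 34° = 1069 N.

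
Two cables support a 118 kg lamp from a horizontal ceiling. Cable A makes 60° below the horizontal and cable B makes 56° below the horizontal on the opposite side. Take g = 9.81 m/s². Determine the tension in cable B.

T_B ≈ 644 N

Weight W = 118 × 9.81 = 1158 N acts straight down.
Horizontal: T_A cos 60° = T_B cos 56°  →  T_A = 1.118 T_B.
Vertical: T_A sin 60° + T_B sin 56° = 1158.
Substituting the horizontal relation into the vertical equation gives 1.798 T_B = 1158, so T_B = 644 N.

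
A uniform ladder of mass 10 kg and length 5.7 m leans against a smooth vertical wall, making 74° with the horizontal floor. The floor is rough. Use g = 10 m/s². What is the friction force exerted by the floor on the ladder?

f ≈ 14.3 N

Torques about the foot: N_wall · 5.7 sin 74° = 10×10×2.85 cos 74° → N_wall = 14.337 N.
ΣF_x = 0: f_floor = N_wall = 14.337 N.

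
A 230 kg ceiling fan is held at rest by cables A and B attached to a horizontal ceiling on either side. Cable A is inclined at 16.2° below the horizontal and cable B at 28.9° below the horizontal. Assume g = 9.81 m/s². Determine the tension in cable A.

Weight W = 230 × 9.81 = 2256 N acts straight down.
Horizontal: T_A cos 16.2° = T_B cos 28.9°  →  T_B = 1.097 T_A.
Vertical: T_A sin 16.2° + T_B sin 28.9° = 2256.
Substituting the horizontal relation into the vertical equation gives 0.8091 T_A = 2256, so T_A = 2789 N.

T_A ≈ 2790 N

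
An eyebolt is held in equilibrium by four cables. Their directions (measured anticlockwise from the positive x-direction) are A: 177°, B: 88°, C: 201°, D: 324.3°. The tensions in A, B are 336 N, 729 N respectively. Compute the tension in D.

Resolve: ΣF_x = 336 cos 177° + 729 cos 88° + T_C cos 201° + T_D cos 324.3° = 0.
        ΣF_y = 336 sin 177° + 729 sin 88° + T_C sin 201° + T_D sin 324.3° = 0.
The known terms sum to (-310.1, 746.1) N, so -0.9336 T_C + 0.8121 T_D = 310.1 and -0.3584 T_C − 0.5835 T_D = -746.1.
Solving simultaneously: T_C = 508.5 N, T_D = 966.4 N.

T_D ≈ 966 N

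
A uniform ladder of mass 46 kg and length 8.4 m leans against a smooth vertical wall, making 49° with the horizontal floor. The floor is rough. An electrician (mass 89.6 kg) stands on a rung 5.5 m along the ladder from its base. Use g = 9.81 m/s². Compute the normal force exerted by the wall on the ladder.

Torques about the foot: N_wall · 8.4 sin 49° = 46×9.81×4.2 cos 49° + 89.6×9.81×5.5 cos 49° → N_wall = 696.43 N.

N_wall ≈ 696 N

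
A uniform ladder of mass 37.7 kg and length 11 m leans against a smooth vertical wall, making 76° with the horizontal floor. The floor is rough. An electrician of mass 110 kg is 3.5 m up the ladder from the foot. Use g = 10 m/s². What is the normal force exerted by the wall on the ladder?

Torques about the foot: N_wall · 11 sin 76° = 37.7×10×5.5 cos 76° + 110×10×3.5 cos 76° → N_wall = 134.26 N.

N_wall ≈ 134 N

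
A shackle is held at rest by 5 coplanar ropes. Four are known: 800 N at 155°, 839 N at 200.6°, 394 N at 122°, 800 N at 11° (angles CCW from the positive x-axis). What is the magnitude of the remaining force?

F ≈ 1070 N

Sum the known components: ΣF_x = -933.9 N, ΣF_y = 529.7 N.
For equilibrium the remaining force must supply (−ΣF_x, −ΣF_y) = (933.9, -529.7) N.
Magnitude = √((933.9)² + (-529.7)²) = 1074 N; direction = atan2(-529.7, 933.9) = 330.4°.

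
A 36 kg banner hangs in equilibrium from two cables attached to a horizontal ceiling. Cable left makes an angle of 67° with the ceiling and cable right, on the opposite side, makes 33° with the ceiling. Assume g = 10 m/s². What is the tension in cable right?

Weight W = 36 × 10 = 360 N acts straight down.
Horizontal: T_left cos 67° = T_right cos 33°  →  T_left = 2.146 T_right.
Vertical: T_left sin 67° + T_right sin 33° = 360.
Substituting the horizontal relation into the vertical equation gives 2.52 T_right = 360, so T_right = 142.8 N.

T_right ≈ 143 N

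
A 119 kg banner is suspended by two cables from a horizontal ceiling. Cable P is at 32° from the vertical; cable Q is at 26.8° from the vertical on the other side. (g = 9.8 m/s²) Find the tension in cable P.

Angles from the horizontal: cable P is 90° − 32° = 58°, cable Q is 90° − 26.8° = 63.2°.
Weight W = 119 × 9.8 = 1166 N acts straight down.
Horizontal: T_P cos 58° = T_Q cos 63.2°  →  T_Q = 1.175 T_P.
Vertical: T_P sin 58° + T_Q sin 63.2° = 1166.
Substituting the horizontal relation into the vertical equation gives 1.897 T_P = 1166, so T_P = 614.7 N.

T_P ≈ 615 N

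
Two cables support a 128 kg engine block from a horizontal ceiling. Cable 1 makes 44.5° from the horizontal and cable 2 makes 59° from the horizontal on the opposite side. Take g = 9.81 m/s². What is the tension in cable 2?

Weight W = 128 × 9.81 = 1256 N acts straight down.
Horizontal: T_1 cos 44.5° = T_2 cos 59°  →  T_1 = 0.7221 T_2.
Vertical: T_1 sin 44.5° + T_2 sin 59° = 1256.
Substituting the horizontal relation into the vertical equation gives 1.363 T_2 = 1256, so T_2 = 921.1 N.

T_2 ≈ 921 N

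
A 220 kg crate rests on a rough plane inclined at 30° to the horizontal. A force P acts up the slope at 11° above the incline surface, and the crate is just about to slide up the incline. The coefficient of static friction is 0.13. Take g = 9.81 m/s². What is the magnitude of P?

On the verge of sliding up the incline, friction equals μN and acts down the slope.
Perpendicular: N + P sin 11° = W cos 30° = 1869 N.
Along incline: P cos 11° = W sin 30° + μN  with W sin 30° = 1079 N.
Solving the pair for P and N: P = 1314 N, N = 1618 N (and f = μN = 210.4 N).

P ≈ 1310 N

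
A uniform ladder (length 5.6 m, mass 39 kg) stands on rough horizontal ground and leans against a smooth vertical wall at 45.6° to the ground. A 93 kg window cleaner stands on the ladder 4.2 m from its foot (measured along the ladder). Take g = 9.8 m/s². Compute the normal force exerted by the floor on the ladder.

ΣF_y = 0: N_floor = 39×9.8 + 93×9.8 = 1293.6 N.

N_floor ≈ 1290 N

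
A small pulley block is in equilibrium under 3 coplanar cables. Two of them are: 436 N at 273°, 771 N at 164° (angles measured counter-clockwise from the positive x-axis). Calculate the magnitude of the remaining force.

F ≈ 752 N

Sum the known components: ΣF_x = -718.3 N, ΣF_y = -222.9 N.
For equilibrium the remaining force must supply (−ΣF_x, −ΣF_y) = (718.3, 222.9) N.
Magnitude = √((718.3)² + (222.9)²) = 752.1 N; direction = atan2(222.9, 718.3) = 17.2°.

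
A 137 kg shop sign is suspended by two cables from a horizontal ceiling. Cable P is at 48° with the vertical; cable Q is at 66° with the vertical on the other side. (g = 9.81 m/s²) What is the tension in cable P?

T_P ≈ 1340 N

Angles from the horizontal: cable P is 90° − 48° = 42°, cable Q is 90° − 66° = 24°.
Weight W = 137 × 9.81 = 1344 N acts straight down.
Horizontal: T_P cos 42° = T_Q cos 24°  →  T_Q = 0.8135 T_P.
Vertical: T_P sin 42° + T_Q sin 24° = 1344.
Substituting the horizontal relation into the vertical equation gives 1 T_P = 1344, so T_P = 1344 N.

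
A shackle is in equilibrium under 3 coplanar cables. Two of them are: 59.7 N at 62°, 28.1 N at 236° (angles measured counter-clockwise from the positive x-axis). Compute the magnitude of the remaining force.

F ≈ 31.9 N

Sum the known components: ΣF_x = 12.31 N, ΣF_y = 29.42 N.
For equilibrium the remaining force must supply (−ΣF_x, −ΣF_y) = (-12.31, -29.42) N.
Magnitude = √((-12.31)² + (-29.42)²) = 31.89 N; direction = atan2(-29.42, -12.31) = 247.3°.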